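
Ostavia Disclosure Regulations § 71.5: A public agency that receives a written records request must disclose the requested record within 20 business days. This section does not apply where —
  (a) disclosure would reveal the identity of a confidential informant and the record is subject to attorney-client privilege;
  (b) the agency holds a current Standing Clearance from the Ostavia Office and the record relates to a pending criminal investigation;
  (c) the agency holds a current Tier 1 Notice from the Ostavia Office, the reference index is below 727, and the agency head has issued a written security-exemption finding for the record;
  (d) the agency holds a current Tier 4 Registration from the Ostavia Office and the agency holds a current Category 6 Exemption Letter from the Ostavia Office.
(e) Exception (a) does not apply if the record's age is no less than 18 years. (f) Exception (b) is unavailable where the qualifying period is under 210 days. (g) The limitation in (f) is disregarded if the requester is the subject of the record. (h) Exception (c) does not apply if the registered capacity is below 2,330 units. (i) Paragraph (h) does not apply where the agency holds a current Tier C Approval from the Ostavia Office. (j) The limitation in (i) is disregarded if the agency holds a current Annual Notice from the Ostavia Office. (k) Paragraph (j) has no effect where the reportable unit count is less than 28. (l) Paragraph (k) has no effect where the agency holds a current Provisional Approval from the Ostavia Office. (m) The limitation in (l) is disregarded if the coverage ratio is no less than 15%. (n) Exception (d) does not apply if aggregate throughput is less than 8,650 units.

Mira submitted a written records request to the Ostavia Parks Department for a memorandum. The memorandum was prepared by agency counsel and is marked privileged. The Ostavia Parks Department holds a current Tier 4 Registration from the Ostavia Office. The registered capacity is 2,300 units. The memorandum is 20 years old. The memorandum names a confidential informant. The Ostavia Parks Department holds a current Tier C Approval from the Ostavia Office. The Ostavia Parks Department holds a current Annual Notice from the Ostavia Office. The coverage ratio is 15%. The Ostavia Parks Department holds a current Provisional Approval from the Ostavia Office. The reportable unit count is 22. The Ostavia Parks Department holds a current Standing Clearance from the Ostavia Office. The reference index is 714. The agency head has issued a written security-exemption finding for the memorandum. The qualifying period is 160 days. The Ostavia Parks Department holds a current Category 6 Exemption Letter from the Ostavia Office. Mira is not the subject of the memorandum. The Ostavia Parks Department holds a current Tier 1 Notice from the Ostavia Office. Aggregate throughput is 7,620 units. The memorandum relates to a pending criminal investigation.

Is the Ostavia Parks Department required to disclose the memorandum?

All of (a)'s requirements are met (the memorandum names a confidential informant; the memorandum is privileged). However, paragraph (e) must be considered: (e) operates against (a): the record's age is 20 years, meeting the 18 years threshold. Exception (a) does not apply.
All of (b)'s requirements are met (a current Standing Clearance is held; the memorandum relates to a pending investigation). But applying paragraphs (f)–(g): (f) operates against (b): the qualifying period is 160 days, under the 210 days limit. (g) is not engaged (Mira is not the subject of the memorandum), so (f) stands. So (b) is unavailable.
Exception (c) is satisfied on its face — a current Tier 1 Notice is held; the reference index is 714, below the 727 limit; a written security-exemption finding has been issued. Considering the limiting provisions: (h) would limit (c) — the registered capacity is 2,300 units, below the 2,330 units limit — but (i) sets (h) aside: (i) is engaged — a current Tier C Approval is held. (j) would limit (i) — a current Annual Notice is held — but (k) sets (j) aside: (k) is engaged — the reportable unit count is 22, less than the 28 limit. (l) is triggered (a current Provisional Approval is held), but is overridden by (m): (m) operates — the coverage ratio is 15%, meeting the 15% threshold. Exception (c) stands.
Exception (d): a current Tier 4 Registration is held; a current Category 6 Exemption Letter is held — every condition holds. But: (n) operates against (d): aggregate throughput is 7,620 units, less than the 8,650 units limit. So (d) is unavailable.

No — exception (c) applies; the Ostavia Parks Department is not required to disclose the memorandum.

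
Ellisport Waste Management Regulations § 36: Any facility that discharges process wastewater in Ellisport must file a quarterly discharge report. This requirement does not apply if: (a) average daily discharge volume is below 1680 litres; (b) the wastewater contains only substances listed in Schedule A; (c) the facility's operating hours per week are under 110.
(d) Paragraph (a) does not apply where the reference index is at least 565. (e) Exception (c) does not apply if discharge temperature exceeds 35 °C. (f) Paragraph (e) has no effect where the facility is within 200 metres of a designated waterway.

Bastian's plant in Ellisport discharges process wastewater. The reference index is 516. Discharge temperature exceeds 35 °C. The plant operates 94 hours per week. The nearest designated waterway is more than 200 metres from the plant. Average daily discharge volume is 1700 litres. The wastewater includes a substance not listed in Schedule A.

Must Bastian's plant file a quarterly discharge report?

Exception (a) requires that average daily discharge volume is below 1680 litres; but average daily discharge volume is 1700 litres, not below 1680 litres, so (a) is unavailable.
Exception (b) fails — the wastewater includes a non-Schedule-A substance.
Exception (c)'s conditions are all satisfied: the facility's operating hours per week are 94, under the 110 limit. But: (e) operates — discharge temperature exceeds 35 °C. (f) does not operate here (the plant is more than 200 m from any designated waterway), so (e) stands. (c) is therefore removed.
None of the exceptions is available; § 36 applies in full.

Yes — Bastian's plant must file a quarterly discharge report.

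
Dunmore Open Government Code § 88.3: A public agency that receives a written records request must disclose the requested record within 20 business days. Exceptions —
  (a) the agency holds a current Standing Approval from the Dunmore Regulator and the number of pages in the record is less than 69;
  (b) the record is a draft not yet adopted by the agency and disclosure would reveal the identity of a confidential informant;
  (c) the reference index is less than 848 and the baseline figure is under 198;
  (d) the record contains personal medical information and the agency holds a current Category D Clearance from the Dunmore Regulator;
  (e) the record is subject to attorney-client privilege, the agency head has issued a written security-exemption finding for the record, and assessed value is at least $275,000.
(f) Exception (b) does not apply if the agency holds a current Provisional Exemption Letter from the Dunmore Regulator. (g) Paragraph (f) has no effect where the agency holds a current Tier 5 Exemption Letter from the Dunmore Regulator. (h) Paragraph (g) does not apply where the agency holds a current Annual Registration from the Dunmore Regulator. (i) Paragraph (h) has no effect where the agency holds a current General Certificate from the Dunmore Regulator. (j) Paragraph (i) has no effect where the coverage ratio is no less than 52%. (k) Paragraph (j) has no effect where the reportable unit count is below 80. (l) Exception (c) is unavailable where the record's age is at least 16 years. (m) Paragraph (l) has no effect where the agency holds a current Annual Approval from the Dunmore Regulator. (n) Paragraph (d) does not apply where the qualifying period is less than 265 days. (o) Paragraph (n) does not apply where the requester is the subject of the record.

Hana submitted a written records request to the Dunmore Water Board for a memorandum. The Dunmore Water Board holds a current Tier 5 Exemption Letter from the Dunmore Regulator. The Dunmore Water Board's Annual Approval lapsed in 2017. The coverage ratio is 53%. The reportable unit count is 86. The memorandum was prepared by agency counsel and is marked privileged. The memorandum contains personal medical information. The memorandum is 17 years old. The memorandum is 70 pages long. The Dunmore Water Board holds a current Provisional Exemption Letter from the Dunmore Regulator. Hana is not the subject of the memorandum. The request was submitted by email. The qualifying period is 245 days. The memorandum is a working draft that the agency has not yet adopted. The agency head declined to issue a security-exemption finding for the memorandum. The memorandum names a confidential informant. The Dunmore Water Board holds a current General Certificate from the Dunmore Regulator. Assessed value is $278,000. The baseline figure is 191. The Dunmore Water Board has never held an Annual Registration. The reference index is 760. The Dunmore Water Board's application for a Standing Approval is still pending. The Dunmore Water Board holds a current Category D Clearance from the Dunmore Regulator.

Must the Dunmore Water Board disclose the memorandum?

No — exception (b) applies; the Dunmore Water Board is not required to disclose the memorandum.

Exception (a) requires that the agency holds a current Standing Approval from the Dunmore Regulator; but the Standing Approval is not current, so (a) is unavailable.
Exception (b): the memorandum is an unadopted draft; the memorandum names a confidential informant — every condition holds. As to paragraphs (f)–(k): (f) is triggered (a current Provisional Exemption Letter is held), but is set aside by (g): (g) applies — a current Tier 5 Exemption Letter is held. (h), which would lift (g), is not engaged — no current Annual Registration is held. Exception (b) stands.
Exception (c): the reference index is 760, less than the 848 limit; the baseline figure is 191, under the 198 limit — every condition holds. But: (l) operates against (c): the record's age is 17 years, meeting the 16 years threshold. (m), which would lift (l), is not triggered — the Annual Approval is not current. Exception (c) does not apply.
Exception (d) is satisfied on its face — the memorandum contains personal medical information; a current Category D Clearance is held. Turning to paragraphs (n)–(o): (n) operates against (d): the qualifying period is 245 days, less than the 265 days limit. (o), which would lift (n), is not engaged — Hana is not the subject of the memorandum. So (d) is unavailable.
Exception (e) requires that the agency head has issued a written security-exemption finding for the record; but the agency head declined to issue a security-exemption finding, so (e) is unavailable.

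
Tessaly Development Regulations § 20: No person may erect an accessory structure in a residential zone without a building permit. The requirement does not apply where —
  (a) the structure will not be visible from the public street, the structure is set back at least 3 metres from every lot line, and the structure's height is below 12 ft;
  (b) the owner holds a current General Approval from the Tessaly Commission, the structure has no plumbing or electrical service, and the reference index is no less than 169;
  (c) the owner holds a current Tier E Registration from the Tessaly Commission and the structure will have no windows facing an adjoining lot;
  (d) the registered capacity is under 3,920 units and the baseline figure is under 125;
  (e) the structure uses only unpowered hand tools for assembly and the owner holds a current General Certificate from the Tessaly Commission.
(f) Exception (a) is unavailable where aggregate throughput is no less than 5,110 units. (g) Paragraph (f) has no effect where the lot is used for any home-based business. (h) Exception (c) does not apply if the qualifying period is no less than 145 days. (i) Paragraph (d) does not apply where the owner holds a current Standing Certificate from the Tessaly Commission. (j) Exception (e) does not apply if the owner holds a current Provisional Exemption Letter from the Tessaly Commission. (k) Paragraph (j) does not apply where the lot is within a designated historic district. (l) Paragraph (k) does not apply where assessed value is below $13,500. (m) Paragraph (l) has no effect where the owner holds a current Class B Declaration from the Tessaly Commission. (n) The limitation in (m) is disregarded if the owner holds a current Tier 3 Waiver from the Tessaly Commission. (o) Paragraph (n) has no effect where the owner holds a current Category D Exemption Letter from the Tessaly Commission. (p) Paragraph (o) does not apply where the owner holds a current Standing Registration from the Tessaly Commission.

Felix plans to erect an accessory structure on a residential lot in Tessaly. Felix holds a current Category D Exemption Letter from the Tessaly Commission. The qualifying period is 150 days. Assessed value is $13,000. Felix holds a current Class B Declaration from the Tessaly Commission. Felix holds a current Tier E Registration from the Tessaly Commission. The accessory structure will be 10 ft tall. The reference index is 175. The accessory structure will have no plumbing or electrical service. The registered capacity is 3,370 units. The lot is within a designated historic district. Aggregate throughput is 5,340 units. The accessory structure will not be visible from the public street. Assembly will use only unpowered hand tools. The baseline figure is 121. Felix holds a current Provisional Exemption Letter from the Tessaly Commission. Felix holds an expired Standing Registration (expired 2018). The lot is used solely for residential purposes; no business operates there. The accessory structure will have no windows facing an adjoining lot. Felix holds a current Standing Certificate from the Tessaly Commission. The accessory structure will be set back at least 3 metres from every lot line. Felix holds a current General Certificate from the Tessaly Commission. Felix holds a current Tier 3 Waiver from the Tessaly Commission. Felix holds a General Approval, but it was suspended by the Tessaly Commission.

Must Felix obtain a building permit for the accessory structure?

No — exception (e) applies; Felix does not need a building permit.

Exception (a) is satisfied on its face — the structure will not be visible from the street; the setback is at least 3 m on every side; the structure's height is 10 ft, below the 12 ft limit. But: (f) operates — aggregate throughput is 5,340 units, meeting the 5,110 units threshold. (g) is not engaged (the lot is solely residential), so (f) stands. (a) is therefore removed.
Exception (b) requires that the owner holds a current General Approval from the Tessaly Commission; but the General Approval is not current, so (b) is unavailable.
Exception (c): a current Tier E Registration is held; no windows face an adjoining lot — every condition holds. However, paragraph (h) must be considered: (h) is triggered — the qualifying period is 150 days, meeting the 145 days threshold. (c) is therefore removed.
All of (d)'s requirements are met (the registered capacity is 3,370 units, under the 3,920 units limit; the baseline figure is 121, under the 125 limit). Turning to paragraph (i): (i) operates against (d): a current Standing Certificate is held. (d) is therefore removed.
Exception (e)'s conditions are all satisfied: assembly uses only hand tools; a current General Certificate is held. Considering the limiting provisions: (j) operates (a current Provisional Exemption Letter is held), but is overridden by (k): (k) operates against (j): the lot is in a historic district. (l) would limit (k) — assessed value is $13,000, below the $13,500 limit — but (m) sets (l) aside: (m) is engaged — a current Class B Declaration is held. (n) is engaged (a current Tier 3 Waiver is held), but is displaced by (o): (o) operates against (n): a current Category D Exemption Letter is held. (p) is not triggered (no current Standing Registration is held), so (o) stands. So (e) applies.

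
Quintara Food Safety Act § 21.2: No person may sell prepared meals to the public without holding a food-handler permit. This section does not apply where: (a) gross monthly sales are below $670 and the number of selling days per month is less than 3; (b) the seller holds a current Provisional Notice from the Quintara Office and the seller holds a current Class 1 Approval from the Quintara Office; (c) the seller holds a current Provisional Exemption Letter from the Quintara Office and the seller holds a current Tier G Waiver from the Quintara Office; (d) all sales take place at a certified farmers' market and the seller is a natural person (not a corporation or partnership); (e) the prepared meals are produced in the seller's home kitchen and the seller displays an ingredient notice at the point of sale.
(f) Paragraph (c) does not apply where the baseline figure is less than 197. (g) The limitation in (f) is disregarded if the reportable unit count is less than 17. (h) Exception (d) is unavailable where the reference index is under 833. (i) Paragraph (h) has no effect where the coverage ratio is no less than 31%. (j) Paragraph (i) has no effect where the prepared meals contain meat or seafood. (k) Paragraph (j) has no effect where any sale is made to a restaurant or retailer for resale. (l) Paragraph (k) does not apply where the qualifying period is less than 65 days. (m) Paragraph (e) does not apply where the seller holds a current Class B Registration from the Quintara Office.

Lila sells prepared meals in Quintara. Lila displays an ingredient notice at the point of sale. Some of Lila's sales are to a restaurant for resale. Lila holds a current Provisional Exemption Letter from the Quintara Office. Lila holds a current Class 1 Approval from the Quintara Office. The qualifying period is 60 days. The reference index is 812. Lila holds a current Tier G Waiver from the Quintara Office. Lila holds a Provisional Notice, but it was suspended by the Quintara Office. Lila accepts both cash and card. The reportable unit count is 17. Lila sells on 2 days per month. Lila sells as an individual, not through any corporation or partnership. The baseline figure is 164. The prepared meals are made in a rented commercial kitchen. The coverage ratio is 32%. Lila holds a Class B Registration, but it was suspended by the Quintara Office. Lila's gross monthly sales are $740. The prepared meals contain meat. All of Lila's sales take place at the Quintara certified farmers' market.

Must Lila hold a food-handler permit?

Yes — Lila must hold a food-handler permit.

Exception (a) fails — gross monthly sales are $740, not below $670.
Exception (b) requires that the seller holds a current Provisional Notice from the Quintara Office; but the Provisional Notice is not current, so (b) is unavailable.
Exception (c): a current Provisional Exemption Letter is held; a current Tier G Waiver is held — every condition holds. But: (f) operates against (c): the baseline figure is 164, less than the 197 limit. (g), which would lift (f), is not engaged — the reportable unit count is 17, not less than 17. (c) is therefore removed.
Exception (d)'s conditions are all satisfied: all sales are at a certified farmers' market; the seller is a natural person. But applying paragraphs (h)–(l): (h) is triggered — the reference index is 812, under the 833 limit. (i) would limit (h) — the coverage ratio is 32%, meeting the 31% threshold — but (j) sets (i) aside: (j) applies — the prepared meals contain meat. (k) operates (some sales are to a restaurant for resale), but is itself disapplied by (l): (l) operates against (k): the qualifying period is 60 days, less than the 65 days limit. Exception (d) does not apply.
Exception (e) requires that the prepared meals are produced in the seller's home kitchen; but the prepared meals are made in a commercial kitchen, not a home kitchen, so (e) is unavailable.
No exception is made out. Lila falls within the general rule.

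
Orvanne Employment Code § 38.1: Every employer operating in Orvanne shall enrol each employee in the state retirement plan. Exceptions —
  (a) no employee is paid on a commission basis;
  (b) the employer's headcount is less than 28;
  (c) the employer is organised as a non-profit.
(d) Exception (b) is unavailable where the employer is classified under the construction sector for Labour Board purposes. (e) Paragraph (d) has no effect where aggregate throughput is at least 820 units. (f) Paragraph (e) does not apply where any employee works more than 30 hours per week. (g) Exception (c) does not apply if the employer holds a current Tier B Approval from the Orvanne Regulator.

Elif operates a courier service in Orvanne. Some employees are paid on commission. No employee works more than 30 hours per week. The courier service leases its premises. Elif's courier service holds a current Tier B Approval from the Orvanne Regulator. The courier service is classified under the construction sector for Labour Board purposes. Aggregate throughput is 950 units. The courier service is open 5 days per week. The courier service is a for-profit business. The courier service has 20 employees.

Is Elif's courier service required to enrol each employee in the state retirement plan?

No — exception (b) applies; Elif's courier service is not required to enrol each employee in the state retirement plan.

Exception (a) requires that no employee is paid on a commission basis; but some employees are paid on commission, so (a) is unavailable.
Exception (b): the employer's headcount is 20, less than the 28 limit — every condition holds. Under paragraphs (d)–(f): (d) is triggered (the courier service is classified under the construction sector), but yields to (e): (e) operates — aggregate throughput is 950 units, meeting the 820 units threshold. (f), which would lift (e), is not triggered — no employee exceeds 30 hours/week. Exception (b) stands.
Exception (c) requires that the employer is organised as a non-profit; but the employer is for-profit, so (c) is unavailable.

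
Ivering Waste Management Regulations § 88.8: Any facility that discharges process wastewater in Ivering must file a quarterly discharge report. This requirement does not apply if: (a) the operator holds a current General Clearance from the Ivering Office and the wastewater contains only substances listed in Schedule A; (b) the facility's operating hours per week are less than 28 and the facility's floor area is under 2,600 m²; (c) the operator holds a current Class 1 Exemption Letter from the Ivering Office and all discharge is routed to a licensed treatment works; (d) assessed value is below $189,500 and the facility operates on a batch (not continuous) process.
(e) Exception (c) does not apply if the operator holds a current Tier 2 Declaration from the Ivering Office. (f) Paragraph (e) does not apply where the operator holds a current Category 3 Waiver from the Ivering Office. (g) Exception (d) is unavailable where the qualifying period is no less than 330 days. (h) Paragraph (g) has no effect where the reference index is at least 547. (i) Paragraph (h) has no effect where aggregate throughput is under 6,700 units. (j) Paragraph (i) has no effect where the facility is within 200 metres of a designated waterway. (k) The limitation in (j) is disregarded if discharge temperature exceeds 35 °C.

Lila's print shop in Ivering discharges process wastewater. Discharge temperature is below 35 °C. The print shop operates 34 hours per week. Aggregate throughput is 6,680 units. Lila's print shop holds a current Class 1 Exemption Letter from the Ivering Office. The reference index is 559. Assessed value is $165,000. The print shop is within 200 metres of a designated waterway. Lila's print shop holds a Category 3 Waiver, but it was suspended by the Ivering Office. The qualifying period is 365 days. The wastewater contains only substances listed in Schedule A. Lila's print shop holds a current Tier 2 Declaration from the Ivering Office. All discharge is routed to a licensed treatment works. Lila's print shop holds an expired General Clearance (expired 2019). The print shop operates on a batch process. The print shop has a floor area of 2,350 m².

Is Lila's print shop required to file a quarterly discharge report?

No — exception (d) applies; Lila's print shop is not required to file a quarterly discharge report.

Exception (a) fails — no current General Clearance is held.
Exception (b) fails — the facility's operating hours per week are 34, not less than 28.
Exception (c)'s conditions are all satisfied: a current Class 1 Exemption Letter is held; discharge is routed to a licensed treatment works. But: (e) operates against (c): a current Tier 2 Declaration is held. (f) is not triggered (the Category 3 Waiver is not current), so (e) stands. Exception (c) does not apply.
Exception (d): assessed value is $165,000, below the $189,500 limit; the facility operates on a batch process — every condition holds. As to paragraphs (g)–(k): (g) applies (the qualifying period is 365 days, meeting the 330 days threshold), but is displaced by (h): (h) is engaged — the reference index is 559, meeting the 547 threshold. (i) would limit (h) — aggregate throughput is 6,680 units, under the 6,700 units limit — but (j) sets (i) aside: (j) operates against (i): the print shop is within 200 m of a designated waterway. (k) is not triggered (discharge temperature is below 35 °C), so (j) stands. Exception (d) stands.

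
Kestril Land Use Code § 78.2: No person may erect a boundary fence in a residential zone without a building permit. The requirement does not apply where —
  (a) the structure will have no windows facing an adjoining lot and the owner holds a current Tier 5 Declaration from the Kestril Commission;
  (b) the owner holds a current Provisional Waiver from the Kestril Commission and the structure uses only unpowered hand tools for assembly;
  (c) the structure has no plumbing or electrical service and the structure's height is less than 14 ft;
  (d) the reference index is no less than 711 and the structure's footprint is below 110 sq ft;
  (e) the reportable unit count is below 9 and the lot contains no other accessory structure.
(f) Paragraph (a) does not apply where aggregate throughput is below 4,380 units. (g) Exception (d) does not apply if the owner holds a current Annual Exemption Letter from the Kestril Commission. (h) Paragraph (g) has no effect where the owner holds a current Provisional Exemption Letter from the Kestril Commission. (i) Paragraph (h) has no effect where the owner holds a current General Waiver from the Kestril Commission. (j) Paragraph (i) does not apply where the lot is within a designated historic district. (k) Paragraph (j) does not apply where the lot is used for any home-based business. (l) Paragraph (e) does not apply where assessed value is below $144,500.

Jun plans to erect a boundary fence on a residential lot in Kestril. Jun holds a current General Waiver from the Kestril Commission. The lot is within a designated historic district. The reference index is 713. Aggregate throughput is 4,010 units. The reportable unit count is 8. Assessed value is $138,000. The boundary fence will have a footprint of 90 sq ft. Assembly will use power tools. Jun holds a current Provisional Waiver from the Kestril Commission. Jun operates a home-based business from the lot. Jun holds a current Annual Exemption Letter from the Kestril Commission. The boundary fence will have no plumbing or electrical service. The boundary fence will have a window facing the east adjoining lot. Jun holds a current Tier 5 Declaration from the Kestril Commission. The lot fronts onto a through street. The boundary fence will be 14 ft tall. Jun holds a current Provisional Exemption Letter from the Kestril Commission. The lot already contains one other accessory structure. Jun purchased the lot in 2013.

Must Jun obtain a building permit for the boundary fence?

Yes — Jun must obtain a building permit.

Exception (a) requires that the structure will have no windows facing an adjoining lot; but a window faces an adjoining lot, so (a) is unavailable.
Exception (b) fails — assembly uses power tools.
Exception (c) fails — the structure's height is 14 ft, not less than 14 ft.
Exception (d): the reference index is 713, meeting the 711 threshold; the structure's footprint is 90 sq ft, below the 110 sq ft limit — every condition holds. However, paragraphs (g)–(k) must be considered: (g) operates against (d): a current Annual Exemption Letter is held. (h) is triggered (a current Provisional Exemption Letter is held), but is itself disapplied by (i): (i) operates against (h): a current General Waiver is held. (j) applies (the lot is in a historic district), but is set aside by (k): (k) operates against (j): a home-based business operates on the lot. So (d) is unavailable.
Exception (e) fails — the lot already has another accessory structure.
No exception is made out. Jun falls within the general rule.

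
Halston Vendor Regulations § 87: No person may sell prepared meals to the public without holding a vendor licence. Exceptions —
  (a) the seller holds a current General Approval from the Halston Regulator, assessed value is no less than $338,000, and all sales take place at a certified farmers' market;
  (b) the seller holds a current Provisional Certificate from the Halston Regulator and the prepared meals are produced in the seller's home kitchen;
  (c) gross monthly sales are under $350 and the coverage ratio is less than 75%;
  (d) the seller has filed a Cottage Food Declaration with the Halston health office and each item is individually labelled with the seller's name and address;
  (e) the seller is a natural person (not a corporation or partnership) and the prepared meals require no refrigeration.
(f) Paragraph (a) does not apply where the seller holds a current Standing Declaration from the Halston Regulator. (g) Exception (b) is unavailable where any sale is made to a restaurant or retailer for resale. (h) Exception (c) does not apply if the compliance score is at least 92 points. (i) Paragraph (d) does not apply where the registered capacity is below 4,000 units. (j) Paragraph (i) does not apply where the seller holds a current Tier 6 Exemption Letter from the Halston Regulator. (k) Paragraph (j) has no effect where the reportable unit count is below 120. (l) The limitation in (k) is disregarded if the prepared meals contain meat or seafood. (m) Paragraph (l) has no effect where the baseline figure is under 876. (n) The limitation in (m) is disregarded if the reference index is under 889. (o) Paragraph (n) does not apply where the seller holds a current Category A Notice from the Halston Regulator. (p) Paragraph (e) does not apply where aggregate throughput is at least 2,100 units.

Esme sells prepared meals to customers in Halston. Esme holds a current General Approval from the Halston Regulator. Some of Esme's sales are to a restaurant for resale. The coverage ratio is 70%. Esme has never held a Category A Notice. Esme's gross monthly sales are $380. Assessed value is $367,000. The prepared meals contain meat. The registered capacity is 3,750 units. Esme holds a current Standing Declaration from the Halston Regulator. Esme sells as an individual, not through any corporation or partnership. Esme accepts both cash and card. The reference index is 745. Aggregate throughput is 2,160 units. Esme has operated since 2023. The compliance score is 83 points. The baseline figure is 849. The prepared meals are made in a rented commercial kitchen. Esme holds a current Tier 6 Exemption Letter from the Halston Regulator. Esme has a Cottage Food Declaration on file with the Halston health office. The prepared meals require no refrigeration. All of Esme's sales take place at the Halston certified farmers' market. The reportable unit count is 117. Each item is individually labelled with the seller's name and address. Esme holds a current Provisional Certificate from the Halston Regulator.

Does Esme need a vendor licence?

No — exception (d) applies; Esme is not required to hold a vendor licence.

All of (a)'s requirements are met (a current General Approval is held; assessed value is $367,000, meeting the $338,000 threshold; all sales are at a certified farmers' market). But: (f) is engaged — a current Standing Declaration is held. So (a) is unavailable.
Exception (b) fails — the prepared meals are made in a commercial kitchen, not a home kitchen.
Exception (c) requires that gross monthly sales are under $350; but gross monthly sales are $380, not under $350, so (c) is unavailable.
Exception (d): a Cottage Food Declaration is on file; items are individually labelled — every condition holds. Applying paragraphs (i)–(o): (i) would limit (d) — the registered capacity is 3,750 units, below the 4,000 units limit — but (j) sets (i) aside: (j) operates against (i): a current Tier 6 Exemption Letter is held. (k) would limit (j) — the reportable unit count is 117, below the 120 limit — but (l) sets (k) aside: (l) is engaged — the prepared meals contain meat. (m) operates (the baseline figure is 849, under the 876 limit), but is set aside by (n): (n) is engaged — the reference index is 745, under the 889 limit. (o), which would lift (n), is inapplicable — there is no Category A Notice in force. (d) remains available.
Exception (e)'s conditions are all satisfied: the seller is a natural person; the prepared meals are shelf-stable. But applying paragraph (p): (p) is triggered — aggregate throughput is 2,160 units, meeting the 2,100 units threshold. Exception (e) does not apply.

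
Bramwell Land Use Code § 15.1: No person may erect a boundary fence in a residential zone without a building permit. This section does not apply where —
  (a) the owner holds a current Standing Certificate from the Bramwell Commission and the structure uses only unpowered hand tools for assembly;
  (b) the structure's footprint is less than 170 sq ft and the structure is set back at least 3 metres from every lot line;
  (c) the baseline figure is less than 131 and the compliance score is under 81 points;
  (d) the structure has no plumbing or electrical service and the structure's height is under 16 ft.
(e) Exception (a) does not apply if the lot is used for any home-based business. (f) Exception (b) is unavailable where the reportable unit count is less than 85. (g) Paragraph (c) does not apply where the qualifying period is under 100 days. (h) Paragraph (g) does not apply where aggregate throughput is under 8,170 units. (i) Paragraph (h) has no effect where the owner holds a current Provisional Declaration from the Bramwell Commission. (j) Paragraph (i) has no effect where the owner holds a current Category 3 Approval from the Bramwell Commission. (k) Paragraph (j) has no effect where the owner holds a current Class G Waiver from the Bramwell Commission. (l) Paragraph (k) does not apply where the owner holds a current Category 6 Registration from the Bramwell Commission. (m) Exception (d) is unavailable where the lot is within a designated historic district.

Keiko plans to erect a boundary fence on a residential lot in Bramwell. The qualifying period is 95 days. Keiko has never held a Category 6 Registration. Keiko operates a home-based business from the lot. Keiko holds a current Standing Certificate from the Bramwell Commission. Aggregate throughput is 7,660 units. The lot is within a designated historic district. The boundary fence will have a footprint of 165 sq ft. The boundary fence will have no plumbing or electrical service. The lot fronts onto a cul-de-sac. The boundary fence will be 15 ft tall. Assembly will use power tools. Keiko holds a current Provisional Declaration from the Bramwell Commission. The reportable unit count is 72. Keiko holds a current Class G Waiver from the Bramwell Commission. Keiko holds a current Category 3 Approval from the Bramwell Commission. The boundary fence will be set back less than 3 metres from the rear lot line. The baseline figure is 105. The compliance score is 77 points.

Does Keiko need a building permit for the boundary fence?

Yes — Keiko must obtain a building permit.

Exception (a) fails — assembly uses power tools.
Exception (b) does not apply: the rear setback is under 3 m.
All of (c)'s requirements are met (the baseline figure is 105, less than the 131 limit; the compliance score is 77 points, under the 81 points limit). However, paragraphs (g)–(l) must be considered: (g) operates against (c): the qualifying period is 95 days, under the 100 days limit. (h) operates (aggregate throughput is 7,660 units, under the 8,170 units limit), but is displaced by (i): (i) is engaged — a current Provisional Declaration is held. (j) would limit (i) — a current Category 3 Approval is held — but (k) sets (j) aside: (k) applies — a current Class G Waiver is held. (l), which would lift (k), is not triggered — the Category 6 Registration is not current. Exception (c) does not apply.
Exception (d): there is no plumbing or electrical service; the structure's height is 15 ft, under the 16 ft limit — every condition holds. But: (m) operates against (d): the lot is in a historic district. So (d) is unavailable.
Every exception is unavailable, so the rule governs.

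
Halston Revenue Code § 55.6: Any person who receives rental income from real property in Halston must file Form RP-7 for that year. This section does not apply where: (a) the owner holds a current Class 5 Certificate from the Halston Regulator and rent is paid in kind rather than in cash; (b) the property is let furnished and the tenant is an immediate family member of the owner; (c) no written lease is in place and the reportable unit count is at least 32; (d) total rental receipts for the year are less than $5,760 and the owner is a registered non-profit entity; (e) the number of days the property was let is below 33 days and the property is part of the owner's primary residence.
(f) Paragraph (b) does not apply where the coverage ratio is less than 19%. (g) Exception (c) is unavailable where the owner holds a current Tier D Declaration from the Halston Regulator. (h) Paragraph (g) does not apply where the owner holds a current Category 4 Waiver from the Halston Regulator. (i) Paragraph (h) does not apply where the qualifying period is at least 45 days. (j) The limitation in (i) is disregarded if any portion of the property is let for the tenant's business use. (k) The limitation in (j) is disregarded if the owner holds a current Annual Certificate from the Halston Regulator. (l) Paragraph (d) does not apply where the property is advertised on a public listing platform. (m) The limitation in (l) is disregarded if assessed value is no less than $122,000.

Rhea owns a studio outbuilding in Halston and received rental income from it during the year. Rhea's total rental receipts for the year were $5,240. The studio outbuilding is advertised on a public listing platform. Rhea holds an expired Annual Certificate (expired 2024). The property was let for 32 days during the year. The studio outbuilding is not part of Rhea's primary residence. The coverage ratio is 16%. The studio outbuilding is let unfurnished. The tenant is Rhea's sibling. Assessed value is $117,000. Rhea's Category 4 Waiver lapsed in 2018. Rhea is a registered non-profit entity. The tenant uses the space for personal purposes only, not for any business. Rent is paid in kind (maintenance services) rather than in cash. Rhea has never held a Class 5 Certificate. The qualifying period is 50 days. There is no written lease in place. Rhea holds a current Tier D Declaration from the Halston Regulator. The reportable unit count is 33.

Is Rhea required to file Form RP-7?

Yes — Rhea must file Form RP-7.

Exception (a) fails — the Class 5 Certificate is not current.
Exception (b) requires that the property is let furnished; but the property is let unfurnished, so (b) is unavailable.
Exception (c)'s conditions are all satisfied: there is no written lease; the reportable unit count is 33, meeting the 32 threshold. However, paragraphs (g)–(k) must be considered: (g) is engaged — a current Tier D Declaration is held. (h), which would lift (g), is not engaged — the Category 4 Waiver is not current. So (c) is unavailable.
All of (d)'s requirements are met (total rental receipts for the year are $5,240, less than the $5,760 limit; Rhea is a registered non-profit). But applying paragraphs (l)–(m): (l) operates against (d): the property is publicly advertised. (m) is not triggered (assessed value is $117,000, short of $122,000), so (l) stands. So (d) is unavailable.
Exception (e) fails — the studio outbuilding is not part of the primary residence.
No exception is made out. Rhea falls within the general rule.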